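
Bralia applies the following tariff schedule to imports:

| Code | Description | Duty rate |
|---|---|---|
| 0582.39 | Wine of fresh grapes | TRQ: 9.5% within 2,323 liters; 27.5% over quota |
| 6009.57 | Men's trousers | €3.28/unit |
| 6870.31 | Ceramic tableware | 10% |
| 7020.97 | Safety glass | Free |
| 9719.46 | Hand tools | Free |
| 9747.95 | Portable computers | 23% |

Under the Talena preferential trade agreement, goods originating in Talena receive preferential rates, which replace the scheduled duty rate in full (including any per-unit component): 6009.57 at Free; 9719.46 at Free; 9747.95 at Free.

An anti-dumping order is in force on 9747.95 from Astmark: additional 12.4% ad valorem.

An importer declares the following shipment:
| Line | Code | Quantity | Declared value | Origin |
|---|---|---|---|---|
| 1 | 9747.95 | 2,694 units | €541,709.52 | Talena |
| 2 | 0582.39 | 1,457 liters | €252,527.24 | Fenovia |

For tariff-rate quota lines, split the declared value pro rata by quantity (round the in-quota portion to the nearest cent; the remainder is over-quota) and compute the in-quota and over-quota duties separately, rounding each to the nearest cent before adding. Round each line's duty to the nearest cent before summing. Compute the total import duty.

Line 1 (9747.95, Talena, 2,694 units, €541,709.52):
Base rate for 9747.95 is 23%.
Origin Talena qualifies under the Bralia–Talena agreement and 9747.95 is covered: preferential rate Free applies instead.
The additional-duty order on 9747.95 targets Astmark, not Talena; it does not apply.
Duty = €541,709.52 × 0% = €0.00.
Line 2 (0582.39, Fenovia, 1,457 liters, €252,527.24):
Code 0582.39 is under a tariff-rate quota (threshold 2,323 liters). Quantity 1,457 liters is within the quota, so the in-quota rate 9.5% applies to the full value.
Duty = €252,527.24 × 9.5% = €23,990.09.
Total = €0.00 + €23,990.09 = €23,990.09.

€23,990.09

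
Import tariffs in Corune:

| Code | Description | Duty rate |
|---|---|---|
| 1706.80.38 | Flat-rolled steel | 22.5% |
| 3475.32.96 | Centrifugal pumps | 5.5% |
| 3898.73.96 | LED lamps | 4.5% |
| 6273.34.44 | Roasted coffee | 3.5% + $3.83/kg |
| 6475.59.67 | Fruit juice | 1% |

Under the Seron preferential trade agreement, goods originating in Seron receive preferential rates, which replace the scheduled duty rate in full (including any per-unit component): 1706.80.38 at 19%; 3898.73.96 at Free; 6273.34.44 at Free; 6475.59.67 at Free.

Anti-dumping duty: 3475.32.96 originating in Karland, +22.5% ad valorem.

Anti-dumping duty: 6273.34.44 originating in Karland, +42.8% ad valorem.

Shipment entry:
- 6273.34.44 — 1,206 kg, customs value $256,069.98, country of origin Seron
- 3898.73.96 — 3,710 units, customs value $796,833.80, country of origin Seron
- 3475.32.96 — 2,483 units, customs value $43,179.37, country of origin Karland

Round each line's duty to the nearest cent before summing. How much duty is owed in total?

Line 1 (6273.34.44, Seron, 1,206 kg, $256,069.98):
Base rate for 6273.34.44 is 3.5% + $3.83/kg.
Origin Seron qualifies under the Corune–Seron agreement and 6273.34.44 is covered: preferential rate Free applies instead.
The additional-duty order on 6273.34.44 targets Karland, not Seron; it does not apply.
Duty = $256,069.98 × 0% = $0.00.
Line 2 (3898.73.96, Seron, 3,710 units, $796,833.80):
Base rate for 3898.73.96 is 4.5%.
Origin Seron qualifies under the Corune–Seron agreement and 3898.73.96 is covered: preferential rate Free applies instead.
Duty = $796,833.80 × 0% = $0.00.
Line 3 (3475.32.96, Karland, 2,483 units, $43,179.37):
Base rate for 3475.32.96 is 5.5%.
Additional duty on 3475.32.96 from Karland: +22.5%. Applied ad valorem rate: 5.5% + 22.5% = 28%.
Duty = $43,179.37 × 28% = $12,090.22.
Total = $0.00 + $0.00 + $12,090.22 = $12,090.22.

$12,090.22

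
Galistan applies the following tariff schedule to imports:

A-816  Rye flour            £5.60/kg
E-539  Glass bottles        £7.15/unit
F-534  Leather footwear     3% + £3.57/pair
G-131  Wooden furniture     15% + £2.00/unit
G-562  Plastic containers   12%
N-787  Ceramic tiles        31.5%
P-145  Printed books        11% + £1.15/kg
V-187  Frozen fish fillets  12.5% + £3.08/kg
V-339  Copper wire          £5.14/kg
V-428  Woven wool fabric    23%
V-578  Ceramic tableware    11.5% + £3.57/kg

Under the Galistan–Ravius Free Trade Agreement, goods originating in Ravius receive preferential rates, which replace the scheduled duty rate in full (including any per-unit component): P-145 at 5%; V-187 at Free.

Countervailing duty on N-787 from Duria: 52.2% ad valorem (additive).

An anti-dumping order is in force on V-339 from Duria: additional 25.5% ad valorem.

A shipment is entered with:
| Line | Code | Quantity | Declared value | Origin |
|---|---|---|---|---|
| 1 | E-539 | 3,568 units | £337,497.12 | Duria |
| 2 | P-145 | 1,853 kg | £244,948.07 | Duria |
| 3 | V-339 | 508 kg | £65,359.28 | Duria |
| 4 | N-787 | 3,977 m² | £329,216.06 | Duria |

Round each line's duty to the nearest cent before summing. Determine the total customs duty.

£349,418.02

Line 1 (E-539, Duria, 3,568 units, £337,497.12):
Base rate for E-539 is £7.15/unit.
Duty = 3,568 × £7.15 = £25,511.20.
Line 2 (P-145, Duria, 1,853 kg, £244,948.07):
Base rate for P-145 is 11% + £1.15/kg.
P-145 has an FTA preferential rate, but origin Duria is not Ravius; base rate stands.
Duty = £244,948.07 × 11% + 1,853 × £1.15 = £29,075.24.
Line 3 (V-339, Duria, 508 kg, £65,359.28):
Base rate for V-339 is £5.14/kg.
Additional duty on V-339 from Duria: +25.5% ad valorem. Applied ad valorem rate = 25.5%.
Duty = £65,359.28 × 25.5% + 508 × £5.14 = £19,277.74.
Line 4 (N-787, Duria, 3,977 m², £329,216.06):
Base rate for N-787 is 31.5%.
Additional duty on N-787 from Duria: +52.2%. Applied ad valorem rate: 31.5% + 52.2% = 83.7%.
Duty = £329,216.06 × 83.7% = £275,553.84.
Total = £25,511.20 + £29,075.24 + £19,277.74 + £275,553.84 = £349,418.02.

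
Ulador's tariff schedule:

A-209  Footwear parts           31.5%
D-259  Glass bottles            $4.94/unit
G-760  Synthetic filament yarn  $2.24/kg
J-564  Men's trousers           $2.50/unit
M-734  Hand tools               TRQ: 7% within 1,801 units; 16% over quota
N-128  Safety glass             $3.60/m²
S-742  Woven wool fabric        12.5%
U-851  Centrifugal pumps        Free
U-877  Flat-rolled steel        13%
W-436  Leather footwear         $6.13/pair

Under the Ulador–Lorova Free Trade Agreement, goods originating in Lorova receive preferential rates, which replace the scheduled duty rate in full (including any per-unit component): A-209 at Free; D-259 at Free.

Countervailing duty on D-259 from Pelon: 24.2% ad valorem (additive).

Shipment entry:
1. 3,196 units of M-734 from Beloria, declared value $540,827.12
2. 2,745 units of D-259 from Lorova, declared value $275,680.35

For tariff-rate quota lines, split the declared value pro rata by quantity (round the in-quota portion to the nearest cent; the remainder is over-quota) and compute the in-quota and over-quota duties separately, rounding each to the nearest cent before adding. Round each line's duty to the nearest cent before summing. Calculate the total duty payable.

$59,103.47

Line 1 (M-734, Beloria, 3,196 units, $540,827.12):
Code M-734 is under a tariff-rate quota (threshold 1,801 units). In-quota: 1,801 units at 7%; over-quota: 1,395 units at 16%.
Pro-rata value split: in-quota = $540,827.12 × 1,801/3,196 = $304,765.22; over-quota = $540,827.12 − $304,765.22 = $236,061.90.
In-quota duty = $304,765.22 × 7% = $21,333.57. Over-quota duty = $236,061.90 × 16% = $37,769.90.
Line duty = $21,333.57 + $37,769.90 = $59,103.47.
Line 2 (D-259, Lorova, 2,745 units, $275,680.35):
Base rate for D-259 is $4.94/unit.
Origin Lorova qualifies under the Ulador–Lorova agreement and D-259 is covered: preferential rate Free applies instead.
The additional-duty order on D-259 targets Pelon, not Lorova; it does not apply.
Duty = $275,680.35 × 0% = $0.00.
Total = $59,103.47 + $0.00 = $59,103.47.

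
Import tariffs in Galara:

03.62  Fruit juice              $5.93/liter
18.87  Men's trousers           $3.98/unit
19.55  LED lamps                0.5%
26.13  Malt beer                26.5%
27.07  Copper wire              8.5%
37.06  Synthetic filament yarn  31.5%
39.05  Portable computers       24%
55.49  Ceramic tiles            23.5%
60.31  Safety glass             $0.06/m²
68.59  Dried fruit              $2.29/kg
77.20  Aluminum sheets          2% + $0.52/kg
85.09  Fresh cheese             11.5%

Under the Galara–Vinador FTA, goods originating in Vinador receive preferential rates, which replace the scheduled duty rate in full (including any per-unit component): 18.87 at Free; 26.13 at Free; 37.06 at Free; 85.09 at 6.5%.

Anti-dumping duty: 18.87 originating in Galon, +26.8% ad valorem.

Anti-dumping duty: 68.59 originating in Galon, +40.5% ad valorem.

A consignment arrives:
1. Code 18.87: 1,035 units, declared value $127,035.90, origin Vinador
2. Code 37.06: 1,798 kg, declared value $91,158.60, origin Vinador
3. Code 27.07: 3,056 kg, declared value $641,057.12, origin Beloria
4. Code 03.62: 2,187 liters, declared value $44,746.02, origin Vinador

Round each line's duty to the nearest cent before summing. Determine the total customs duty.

$67,458.77

Line 1 (18.87, Vinador, 1,035 units, $127,035.90):
Base rate for 18.87 is $3.98/unit.
Origin Vinador qualifies under the Galara–Vinador agreement and 18.87 is covered: preferential rate Free applies instead.
The additional-duty order on 18.87 targets Galon, not Vinador; it does not apply.
Duty = $127,035.90 × 0% = $0.00.
Line 2 (37.06, Vinador, 1,798 kg, $91,158.60):
Base rate for 37.06 is 31.5%.
Origin Vinador qualifies under the Galara–Vinador agreement and 37.06 is covered: preferential rate Free applies instead.
Duty = $91,158.60 × 0% = $0.00.
Line 3 (27.07, Beloria, 3,056 kg, $641,057.12):
Base rate for 27.07 is 8.5%.
Duty = $641,057.12 × 8.5% = $54,489.86.
Line 4 (03.62, Vinador, 2,187 liters, $44,746.02):
Base rate for 03.62 is $5.93/liter.
Origin Vinador is the FTA partner but 03.62 is not on the preference list; base rate stands.
Duty = 2,187 × $5.93 = $12,968.91.
Total = $0.00 + $0.00 + $54,489.86 + $12,968.91 = $67,458.77.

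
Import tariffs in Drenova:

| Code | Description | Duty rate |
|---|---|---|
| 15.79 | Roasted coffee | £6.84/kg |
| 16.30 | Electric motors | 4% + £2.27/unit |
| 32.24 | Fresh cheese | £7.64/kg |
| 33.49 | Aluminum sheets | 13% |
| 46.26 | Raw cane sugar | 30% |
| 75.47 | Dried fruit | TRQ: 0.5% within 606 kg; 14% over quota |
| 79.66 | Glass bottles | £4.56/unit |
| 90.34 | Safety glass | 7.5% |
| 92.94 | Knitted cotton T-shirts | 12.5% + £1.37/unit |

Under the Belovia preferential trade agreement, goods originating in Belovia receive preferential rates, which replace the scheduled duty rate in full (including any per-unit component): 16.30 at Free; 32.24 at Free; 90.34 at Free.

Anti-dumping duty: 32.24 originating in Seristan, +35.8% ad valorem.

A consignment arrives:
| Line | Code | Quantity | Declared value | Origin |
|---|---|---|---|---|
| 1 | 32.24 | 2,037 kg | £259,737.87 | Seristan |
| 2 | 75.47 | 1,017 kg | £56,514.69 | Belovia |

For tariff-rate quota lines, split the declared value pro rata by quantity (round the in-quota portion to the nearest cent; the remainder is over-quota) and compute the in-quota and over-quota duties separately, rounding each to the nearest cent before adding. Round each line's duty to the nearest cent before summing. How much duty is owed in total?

£111,914.72

Line 1 (32.24, Seristan, 2,037 kg, £259,737.87):
Base rate for 32.24 is £7.64/kg.
32.24 has an FTA preferential rate, but origin Seristan is not Belovia; base rate stands.
Additional duty on 32.24 from Seristan: +35.8% ad valorem. Applied ad valorem rate = 35.8%.
Duty = £259,737.87 × 35.8% + 2,037 × £7.64 = £108,548.84.
Line 2 (75.47, Belovia, 1,017 kg, £56,514.69):
Code 75.47 is under a tariff-rate quota (threshold 606 kg). In-quota: 606 kg at 0.5%; over-quota: 411 kg at 14%.
Pro-rata value split: in-quota = £56,514.69 × 606/1,017 = £33,675.42; over-quota = £56,514.69 − £33,675.42 = £22,839.27.
In-quota duty = £33,675.42 × 0.5% = £168.38. Over-quota duty = £22,839.27 × 14% = £3,197.50.
Line duty = £168.38 + £3,197.50 = £3,365.88.
Total = £108,548.84 + £3,365.88 = £111,914.72.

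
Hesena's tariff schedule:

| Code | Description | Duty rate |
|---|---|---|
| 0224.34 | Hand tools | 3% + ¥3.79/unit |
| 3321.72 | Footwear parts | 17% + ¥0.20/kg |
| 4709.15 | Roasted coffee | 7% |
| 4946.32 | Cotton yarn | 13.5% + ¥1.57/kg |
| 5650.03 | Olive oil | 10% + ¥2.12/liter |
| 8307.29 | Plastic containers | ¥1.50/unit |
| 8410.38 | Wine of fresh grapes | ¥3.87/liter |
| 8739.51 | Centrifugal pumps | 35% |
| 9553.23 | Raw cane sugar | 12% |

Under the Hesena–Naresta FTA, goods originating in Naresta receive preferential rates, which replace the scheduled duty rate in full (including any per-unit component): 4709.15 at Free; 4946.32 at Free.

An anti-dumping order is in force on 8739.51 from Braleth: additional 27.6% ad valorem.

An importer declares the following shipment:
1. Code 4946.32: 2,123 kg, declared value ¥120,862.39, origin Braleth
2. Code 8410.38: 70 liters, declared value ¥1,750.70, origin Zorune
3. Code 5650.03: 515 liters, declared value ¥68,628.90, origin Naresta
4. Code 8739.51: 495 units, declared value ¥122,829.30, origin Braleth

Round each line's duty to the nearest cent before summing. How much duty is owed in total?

Line 1 (4946.32, Braleth, 2,123 kg, ¥120,862.39):
Base rate for 4946.32 is 13.5% + ¥1.57/kg.
4946.32 has an FTA preferential rate, but origin Braleth is not Naresta; base rate stands.
Duty = ¥120,862.39 × 13.5% + 2,123 × ¥1.57 = ¥19,649.53.
Line 2 (8410.38, Zorune, 70 liters, ¥1,750.70):
Base rate for 8410.38 is ¥3.87/liter.
Duty = 70 × ¥3.87 = ¥270.90.
Line 3 (5650.03, Naresta, 515 liters, ¥68,628.90):
Base rate for 5650.03 is 10% + ¥2.12/liter.
Origin Naresta is the FTA partner but 5650.03 is not on the preference list; base rate stands.
Duty = ¥68,628.90 × 10% + 515 × ¥2.12 = ¥7,954.69.
Line 4 (8739.51, Braleth, 495 units, ¥122,829.30):
Base rate for 8739.51 is 35%.
Additional duty on 8739.51 from Braleth: +27.6%. Applied ad valorem rate: 35% + 27.6% = 62.6%.
Duty = ¥122,829.30 × 62.6% = ¥76,891.14.
Total = ¥19,649.53 + ¥270.90 + ¥7,954.69 + ¥76,891.14 = ¥104,766.26.

¥104,766.26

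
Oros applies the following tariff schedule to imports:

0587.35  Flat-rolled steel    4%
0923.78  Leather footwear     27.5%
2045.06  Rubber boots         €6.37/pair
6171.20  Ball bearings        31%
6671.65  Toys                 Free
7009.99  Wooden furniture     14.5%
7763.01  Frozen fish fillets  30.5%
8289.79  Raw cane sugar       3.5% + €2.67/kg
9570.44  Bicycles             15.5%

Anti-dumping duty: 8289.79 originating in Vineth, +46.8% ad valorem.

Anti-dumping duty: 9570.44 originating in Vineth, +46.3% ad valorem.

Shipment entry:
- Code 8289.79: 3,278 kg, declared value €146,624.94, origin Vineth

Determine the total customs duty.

Line 1 (8289.79, Vineth, 3,278 kg, €146,624.94):
Base rate for 8289.79 is 3.5% + €2.67/kg.
Additional duty on 8289.79 from Vineth: +46.8%. Applied ad valorem rate: 3.5% + 46.8% = 50.3%.
Duty = €146,624.94 × 50.3% + 3,278 × €2.67 = €82,504.60.

€82,504.60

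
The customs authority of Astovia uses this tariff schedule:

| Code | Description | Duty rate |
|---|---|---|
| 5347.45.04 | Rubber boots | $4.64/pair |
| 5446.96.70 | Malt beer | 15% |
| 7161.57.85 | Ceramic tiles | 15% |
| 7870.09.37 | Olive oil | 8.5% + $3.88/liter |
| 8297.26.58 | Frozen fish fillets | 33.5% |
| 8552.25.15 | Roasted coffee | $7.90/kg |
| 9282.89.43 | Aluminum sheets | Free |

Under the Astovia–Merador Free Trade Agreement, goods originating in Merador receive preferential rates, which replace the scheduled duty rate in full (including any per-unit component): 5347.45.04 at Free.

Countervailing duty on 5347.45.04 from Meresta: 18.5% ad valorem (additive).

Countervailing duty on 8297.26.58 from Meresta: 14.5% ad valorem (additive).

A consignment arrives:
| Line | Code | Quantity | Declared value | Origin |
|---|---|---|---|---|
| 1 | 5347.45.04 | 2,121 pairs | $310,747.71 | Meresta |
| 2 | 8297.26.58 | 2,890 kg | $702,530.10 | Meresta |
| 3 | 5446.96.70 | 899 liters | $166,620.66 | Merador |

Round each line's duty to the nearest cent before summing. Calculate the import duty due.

$429,537.32

Line 1 (5347.45.04, Meresta, 2,121 pairs, $310,747.71):
Base rate for 5347.45.04 is $4.64/pair.
5347.45.04 has an FTA preferential rate, but origin Meresta is not Merador; base rate stands.
Additional duty on 5347.45.04 from Meresta: +18.5% ad valorem. Applied ad valorem rate = 18.5%.
Duty = $310,747.71 × 18.5% + 2,121 × $4.64 = $67,329.77.
Line 2 (8297.26.58, Meresta, 2,890 kg, $702,530.10):
Base rate for 8297.26.58 is 33.5%.
Additional duty on 8297.26.58 from Meresta: +14.5%. Applied ad valorem rate: 33.5% + 14.5% = 48%.
Duty = $702,530.10 × 48% = $337,214.45.
Line 3 (5446.96.70, Merador, 899 liters, $166,620.66):
Base rate for 5446.96.70 is 15%.
Origin Merador is the FTA partner but 5446.96.70 is not on the preference list; base rate stands.
Duty = $166,620.66 × 15% = $24,993.10.
Total = $67,329.77 + $337,214.45 + $24,993.10 = $429,537.32.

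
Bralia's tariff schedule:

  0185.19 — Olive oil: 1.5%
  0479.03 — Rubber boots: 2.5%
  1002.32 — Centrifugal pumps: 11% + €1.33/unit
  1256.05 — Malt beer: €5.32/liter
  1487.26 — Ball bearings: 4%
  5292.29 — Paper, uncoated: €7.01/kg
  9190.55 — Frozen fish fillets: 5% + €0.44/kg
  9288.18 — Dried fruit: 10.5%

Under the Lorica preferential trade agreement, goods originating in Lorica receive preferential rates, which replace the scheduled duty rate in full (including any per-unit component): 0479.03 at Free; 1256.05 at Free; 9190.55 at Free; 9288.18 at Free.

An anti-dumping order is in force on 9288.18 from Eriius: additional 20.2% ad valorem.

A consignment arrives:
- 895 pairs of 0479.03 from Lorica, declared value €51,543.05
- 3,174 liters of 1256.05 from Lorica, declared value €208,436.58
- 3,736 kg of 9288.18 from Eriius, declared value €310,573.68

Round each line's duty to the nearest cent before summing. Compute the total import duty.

€95,346.12

Line 1 (0479.03, Lorica, 895 pairs, €51,543.05):
Base rate for 0479.03 is 2.5%.
Origin Lorica qualifies under the Bralia–Lorica agreement and 0479.03 is covered: preferential rate Free applies instead.
Duty = €51,543.05 × 0% = €0.00.
Line 2 (1256.05, Lorica, 3,174 liters, €208,436.58):
Base rate for 1256.05 is €5.32/liter.
Origin Lorica qualifies under the Bralia–Lorica agreement and 1256.05 is covered: preferential rate Free applies instead.
Duty = €208,436.58 × 0% = €0.00.
Line 3 (9288.18, Eriius, 3,736 kg, €310,573.68):
Base rate for 9288.18 is 10.5%.
9288.18 has an FTA preferential rate, but origin Eriius is not Lorica; base rate stands.
Additional duty on 9288.18 from Eriius: +20.2%. Applied ad valorem rate: 10.5% + 20.2% = 30.7%.
Duty = €310,573.68 × 30.7% = €95,346.12.
Total = €0.00 + €0.00 + €95,346.12 = €95,346.12.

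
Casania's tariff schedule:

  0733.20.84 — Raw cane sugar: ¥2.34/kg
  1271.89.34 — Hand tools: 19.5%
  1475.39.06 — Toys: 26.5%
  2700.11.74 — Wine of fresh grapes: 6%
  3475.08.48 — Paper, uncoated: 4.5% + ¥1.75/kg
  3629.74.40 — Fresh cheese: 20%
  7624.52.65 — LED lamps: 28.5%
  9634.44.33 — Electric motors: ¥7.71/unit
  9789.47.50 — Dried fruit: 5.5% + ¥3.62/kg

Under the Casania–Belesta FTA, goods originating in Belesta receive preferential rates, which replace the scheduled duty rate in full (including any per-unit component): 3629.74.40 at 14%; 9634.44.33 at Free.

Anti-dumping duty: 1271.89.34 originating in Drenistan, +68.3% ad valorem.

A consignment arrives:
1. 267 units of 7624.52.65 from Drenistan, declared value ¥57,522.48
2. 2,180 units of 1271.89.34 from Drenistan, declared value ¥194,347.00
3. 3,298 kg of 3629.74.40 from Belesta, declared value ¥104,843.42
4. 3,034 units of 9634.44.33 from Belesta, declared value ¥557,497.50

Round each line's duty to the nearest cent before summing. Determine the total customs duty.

¥201,708.66

Line 1 (7624.52.65, Drenistan, 267 units, ¥57,522.48):
Base rate for 7624.52.65 is 28.5%.
Duty = ¥57,522.48 × 28.5% = ¥16,393.91.
Line 2 (1271.89.34, Drenistan, 2,180 units, ¥194,347.00):
Base rate for 1271.89.34 is 19.5%.
Additional duty on 1271.89.34 from Drenistan: +68.3%. Applied ad valorem rate: 19.5% + 68.3% = 87.8%.
Duty = ¥194,347.00 × 87.8% = ¥170,636.67.
Line 3 (3629.74.40, Belesta, 3,298 kg, ¥104,843.42):
Base rate for 3629.74.40 is 20%.
Origin Belesta qualifies under the Casania–Belesta agreement and 3629.74.40 is covered: preferential rate 14% applies instead.
Duty = ¥104,843.42 × 14% = ¥14,678.08.
Line 4 (9634.44.33, Belesta, 3,034 units, ¥557,497.50):
Base rate for 9634.44.33 is ¥7.71/unit.
Origin Belesta qualifies under the Casania–Belesta agreement and 9634.44.33 is covered: preferential rate Free applies instead.
Duty = ¥557,497.50 × 0% = ¥0.00.
Total = ¥16,393.91 + ¥170,636.67 + ¥14,678.08 + ¥0.00 = ¥201,708.66.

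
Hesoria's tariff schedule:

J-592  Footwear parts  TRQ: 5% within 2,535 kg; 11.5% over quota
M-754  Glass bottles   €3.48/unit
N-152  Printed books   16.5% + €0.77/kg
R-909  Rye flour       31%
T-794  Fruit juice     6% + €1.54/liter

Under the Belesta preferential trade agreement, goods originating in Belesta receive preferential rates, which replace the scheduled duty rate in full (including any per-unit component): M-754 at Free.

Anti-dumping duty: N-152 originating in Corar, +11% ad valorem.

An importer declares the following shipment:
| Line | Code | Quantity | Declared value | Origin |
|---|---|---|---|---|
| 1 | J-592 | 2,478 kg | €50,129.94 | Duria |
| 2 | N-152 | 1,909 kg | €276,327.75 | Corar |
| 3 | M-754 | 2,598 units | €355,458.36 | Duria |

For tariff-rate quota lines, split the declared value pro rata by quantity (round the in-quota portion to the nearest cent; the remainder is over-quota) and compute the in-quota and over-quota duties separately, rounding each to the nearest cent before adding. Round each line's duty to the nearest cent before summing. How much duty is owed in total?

Line 1 (J-592, Duria, 2,478 kg, €50,129.94):
Code J-592 is under a tariff-rate quota (threshold 2,535 kg). Quantity 2,478 kg is within the quota, so the in-quota rate 5% applies to the full value.
Duty = €50,129.94 × 5% = €2,506.50.
Line 2 (N-152, Corar, 1,909 kg, €276,327.75):
Base rate for N-152 is 16.5% + €0.77/kg.
Additional duty on N-152 from Corar: +11%. Applied ad valorem rate: 16.5% + 11% = 27.5%.
Duty = €276,327.75 × 27.5% + 1,909 × €0.77 = €77,460.06.
Line 3 (M-754, Duria, 2,598 units, €355,458.36):
Base rate for M-754 is €3.48/unit.
M-754 has an FTA preferential rate, but origin Duria is not Belesta; base rate stands.
Duty = 2,598 × €3.48 = €9,041.04.
Total = €2,506.50 + €77,460.06 + €9,041.04 = €89,007.60.

€89,007.60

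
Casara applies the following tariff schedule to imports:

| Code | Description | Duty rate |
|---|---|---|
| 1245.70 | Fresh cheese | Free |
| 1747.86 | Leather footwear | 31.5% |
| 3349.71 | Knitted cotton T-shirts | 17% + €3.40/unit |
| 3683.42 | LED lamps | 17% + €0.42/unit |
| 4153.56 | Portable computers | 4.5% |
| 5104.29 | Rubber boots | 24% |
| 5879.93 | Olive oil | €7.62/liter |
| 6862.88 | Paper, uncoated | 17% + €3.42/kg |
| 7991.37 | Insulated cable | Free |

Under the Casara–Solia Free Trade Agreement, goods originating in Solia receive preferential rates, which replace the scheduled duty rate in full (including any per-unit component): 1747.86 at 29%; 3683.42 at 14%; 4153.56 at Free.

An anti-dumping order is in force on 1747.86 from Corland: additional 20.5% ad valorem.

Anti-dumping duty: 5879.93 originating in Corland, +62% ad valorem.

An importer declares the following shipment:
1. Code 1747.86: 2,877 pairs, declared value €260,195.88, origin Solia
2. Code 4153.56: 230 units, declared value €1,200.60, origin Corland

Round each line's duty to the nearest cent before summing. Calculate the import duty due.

Line 1 (1747.86, Solia, 2,877 pairs, €260,195.88):
Base rate for 1747.86 is 31.5%.
Origin Solia qualifies under the Casara–Solia agreement and 1747.86 is covered: preferential rate 29% applies instead.
The additional-duty order on 1747.86 targets Corland, not Solia; it does not apply.
Duty = €260,195.88 × 29% = €75,456.81.
Line 2 (4153.56, Corland, 230 units, €1,200.60):
Base rate for 4153.56 is 4.5%.
4153.56 has an FTA preferential rate, but origin Corland is not Solia; base rate stands.
Duty = €1,200.60 × 4.5% = €54.03.
Total = €75,456.81 + €54.03 = €75,510.84.

€75,510.84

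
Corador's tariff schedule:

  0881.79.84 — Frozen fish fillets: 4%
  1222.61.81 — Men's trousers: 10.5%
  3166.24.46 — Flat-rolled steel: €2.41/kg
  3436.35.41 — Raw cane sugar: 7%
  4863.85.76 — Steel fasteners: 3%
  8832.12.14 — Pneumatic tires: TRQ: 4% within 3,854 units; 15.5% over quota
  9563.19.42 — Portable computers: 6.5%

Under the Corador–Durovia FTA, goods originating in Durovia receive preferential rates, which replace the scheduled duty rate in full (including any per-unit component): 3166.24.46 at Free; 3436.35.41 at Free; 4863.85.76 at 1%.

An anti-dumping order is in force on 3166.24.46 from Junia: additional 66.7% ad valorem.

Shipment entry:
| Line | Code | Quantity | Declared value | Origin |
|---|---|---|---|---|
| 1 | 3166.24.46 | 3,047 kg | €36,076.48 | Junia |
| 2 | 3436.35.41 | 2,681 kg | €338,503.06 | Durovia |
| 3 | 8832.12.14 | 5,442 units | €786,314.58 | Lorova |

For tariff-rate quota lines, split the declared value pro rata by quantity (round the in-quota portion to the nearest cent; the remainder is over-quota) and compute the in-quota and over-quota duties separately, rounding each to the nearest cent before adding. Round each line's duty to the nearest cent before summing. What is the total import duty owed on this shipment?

Line 1 (3166.24.46, Junia, 3,047 kg, €36,076.48):
Base rate for 3166.24.46 is €2.41/kg.
3166.24.46 has an FTA preferential rate, but origin Junia is not Durovia; base rate stands.
Additional duty on 3166.24.46 from Junia: +66.7% ad valorem. Applied ad valorem rate = 66.7%.
Duty = €36,076.48 × 66.7% + 3,047 × €2.41 = €31,406.28.
Line 2 (3436.35.41, Durovia, 2,681 kg, €338,503.06):
Base rate for 3436.35.41 is 7%.
Origin Durovia qualifies under the Corador–Durovia agreement and 3436.35.41 is covered: preferential rate Free applies instead.
Duty = €338,503.06 × 0% = €0.00.
Line 3 (8832.12.14, Lorova, 5,442 units, €786,314.58):
Code 8832.12.14 is under a tariff-rate quota (threshold 3,854 units). In-quota: 3,854 units at 4%; over-quota: 1,588 units at 15.5%.
Pro-rata value split: in-quota = €786,314.58 × 3,854/5,442 = €556,864.46; over-quota = €786,314.58 − €556,864.46 = €229,450.12.
In-quota duty = €556,864.46 × 4% = €22,274.58. Over-quota duty = €229,450.12 × 15.5% = €35,564.77.
Line duty = €22,274.58 + €35,564.77 = €57,839.35.
Total = €31,406.28 + €0.00 + €57,839.35 = €89,245.63.

€89,245.63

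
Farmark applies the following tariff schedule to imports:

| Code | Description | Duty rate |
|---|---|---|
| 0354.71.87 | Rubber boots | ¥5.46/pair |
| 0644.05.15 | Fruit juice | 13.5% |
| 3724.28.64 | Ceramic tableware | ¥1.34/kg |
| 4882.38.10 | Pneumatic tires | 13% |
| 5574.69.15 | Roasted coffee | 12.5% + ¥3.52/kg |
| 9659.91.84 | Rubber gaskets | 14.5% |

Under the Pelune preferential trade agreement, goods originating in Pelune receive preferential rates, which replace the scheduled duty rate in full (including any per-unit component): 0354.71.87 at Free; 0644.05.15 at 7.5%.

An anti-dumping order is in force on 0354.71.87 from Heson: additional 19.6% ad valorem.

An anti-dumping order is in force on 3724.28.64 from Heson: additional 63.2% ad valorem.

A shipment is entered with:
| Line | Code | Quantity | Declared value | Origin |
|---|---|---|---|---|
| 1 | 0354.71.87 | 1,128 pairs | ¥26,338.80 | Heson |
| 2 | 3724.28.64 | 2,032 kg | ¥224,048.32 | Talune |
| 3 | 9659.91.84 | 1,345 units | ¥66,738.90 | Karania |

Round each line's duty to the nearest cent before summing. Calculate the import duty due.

Line 1 (0354.71.87, Heson, 1,128 pairs, ¥26,338.80):
Base rate for 0354.71.87 is ¥5.46/pair.
0354.71.87 has an FTA preferential rate, but origin Heson is not Pelune; base rate stands.
Additional duty on 0354.71.87 from Heson: +19.6% ad valorem. Applied ad valorem rate = 19.6%.
Duty = ¥26,338.80 × 19.6% + 1,128 × ¥5.46 = ¥11,321.28.
Line 2 (3724.28.64, Talune, 2,032 kg, ¥224,048.32):
Base rate for 3724.28.64 is ¥1.34/kg.
The additional-duty order on 3724.28.64 targets Heson, not Talune; it does not apply.
Duty = 2,032 × ¥1.34 = ¥2,722.88.
Line 3 (9659.91.84, Karania, 1,345 units, ¥66,738.90):
Base rate for 9659.91.84 is 14.5%.
Duty = ¥66,738.90 × 14.5% = ¥9,677.14.
Total = ¥11,321.28 + ¥2,722.88 + ¥9,677.14 = ¥23,721.30.

¥23,721.30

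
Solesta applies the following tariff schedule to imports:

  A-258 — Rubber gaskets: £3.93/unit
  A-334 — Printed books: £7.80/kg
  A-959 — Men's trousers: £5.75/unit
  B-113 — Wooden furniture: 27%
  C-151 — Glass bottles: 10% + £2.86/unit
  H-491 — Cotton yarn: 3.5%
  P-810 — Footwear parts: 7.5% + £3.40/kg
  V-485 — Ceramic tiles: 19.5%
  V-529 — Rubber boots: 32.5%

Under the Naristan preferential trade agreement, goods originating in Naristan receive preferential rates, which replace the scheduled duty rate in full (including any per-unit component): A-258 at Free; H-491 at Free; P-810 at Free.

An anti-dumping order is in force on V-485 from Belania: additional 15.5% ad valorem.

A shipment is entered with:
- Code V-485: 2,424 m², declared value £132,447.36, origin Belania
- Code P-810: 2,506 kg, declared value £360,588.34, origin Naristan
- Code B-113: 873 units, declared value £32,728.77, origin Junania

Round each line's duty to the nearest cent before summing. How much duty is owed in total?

£55,193.35

Line 1 (V-485, Belania, 2,424 m², £132,447.36):
Base rate for V-485 is 19.5%.
Additional duty on V-485 from Belania: +15.5%. Applied ad valorem rate: 19.5% + 15.5% = 35%.
Duty = £132,447.36 × 35% = £46,356.58.
Line 2 (P-810, Naristan, 2,506 kg, £360,588.34):
Base rate for P-810 is 7.5% + £3.40/kg.
Origin Naristan qualifies under the Solesta–Naristan agreement and P-810 is covered: preferential rate Free applies instead.
Duty = £360,588.34 × 0% = £0.00.
Line 3 (B-113, Junania, 873 units, £32,728.77):
Base rate for B-113 is 27%.
Duty = £32,728.77 × 27% = £8,836.77.
Total = £46,356.58 + £0.00 + £8,836.77 = £55,193.35.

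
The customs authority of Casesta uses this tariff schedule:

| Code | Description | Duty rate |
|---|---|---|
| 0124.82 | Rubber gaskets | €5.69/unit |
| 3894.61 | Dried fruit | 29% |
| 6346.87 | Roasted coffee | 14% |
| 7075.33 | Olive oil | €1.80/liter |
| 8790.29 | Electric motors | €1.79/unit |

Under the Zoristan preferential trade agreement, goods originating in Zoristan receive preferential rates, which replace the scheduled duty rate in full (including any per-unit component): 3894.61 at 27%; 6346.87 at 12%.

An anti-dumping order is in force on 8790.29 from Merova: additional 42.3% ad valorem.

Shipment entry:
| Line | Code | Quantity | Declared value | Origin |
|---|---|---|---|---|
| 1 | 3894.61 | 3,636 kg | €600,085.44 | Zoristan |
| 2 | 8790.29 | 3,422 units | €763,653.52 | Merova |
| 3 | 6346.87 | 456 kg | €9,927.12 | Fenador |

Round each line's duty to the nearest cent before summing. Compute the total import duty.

€492,563.69

Line 1 (3894.61, Zoristan, 3,636 kg, €600,085.44):
Base rate for 3894.61 is 29%.
Origin Zoristan qualifies under the Casesta–Zoristan agreement and 3894.61 is covered: preferential rate 27% applies instead.
Duty = €600,085.44 × 27% = €162,023.07.
Line 2 (8790.29, Merova, 3,422 units, €763,653.52):
Base rate for 8790.29 is €1.79/unit.
Additional duty on 8790.29 from Merova: +42.3% ad valorem. Applied ad valorem rate = 42.3%.
Duty = €763,653.52 × 42.3% + 3,422 × €1.79 = €329,150.82.
Line 3 (6346.87, Fenador, 456 kg, €9,927.12):
Base rate for 6346.87 is 14%.
6346.87 has an FTA preferential rate, but origin Fenador is not Zoristan; base rate stands.
Duty = €9,927.12 × 14% = €1,389.80.
Total = €162,023.07 + €329,150.82 + €1,389.80 = €492,563.69.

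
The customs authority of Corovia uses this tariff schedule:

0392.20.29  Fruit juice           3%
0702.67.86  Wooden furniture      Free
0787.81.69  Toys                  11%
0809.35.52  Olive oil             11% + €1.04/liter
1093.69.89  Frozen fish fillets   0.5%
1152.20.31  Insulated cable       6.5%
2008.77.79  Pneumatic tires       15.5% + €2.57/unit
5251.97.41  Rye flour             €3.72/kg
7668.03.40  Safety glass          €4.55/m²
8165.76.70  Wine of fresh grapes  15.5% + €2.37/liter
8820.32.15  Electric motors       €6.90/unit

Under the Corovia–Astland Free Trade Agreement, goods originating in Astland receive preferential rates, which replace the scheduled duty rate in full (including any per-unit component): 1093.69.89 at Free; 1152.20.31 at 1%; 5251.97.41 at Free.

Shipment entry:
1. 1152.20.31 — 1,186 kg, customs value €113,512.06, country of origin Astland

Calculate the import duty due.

Line 1 (1152.20.31, Astland, 1,186 kg, €113,512.06):
Base rate for 1152.20.31 is 6.5%.
Origin Astland qualifies under the Corovia–Astland agreement and 1152.20.31 is covered: preferential rate 1% applies instead.
Duty = €113,512.06 × 1% = €1,135.12.

€1,135.12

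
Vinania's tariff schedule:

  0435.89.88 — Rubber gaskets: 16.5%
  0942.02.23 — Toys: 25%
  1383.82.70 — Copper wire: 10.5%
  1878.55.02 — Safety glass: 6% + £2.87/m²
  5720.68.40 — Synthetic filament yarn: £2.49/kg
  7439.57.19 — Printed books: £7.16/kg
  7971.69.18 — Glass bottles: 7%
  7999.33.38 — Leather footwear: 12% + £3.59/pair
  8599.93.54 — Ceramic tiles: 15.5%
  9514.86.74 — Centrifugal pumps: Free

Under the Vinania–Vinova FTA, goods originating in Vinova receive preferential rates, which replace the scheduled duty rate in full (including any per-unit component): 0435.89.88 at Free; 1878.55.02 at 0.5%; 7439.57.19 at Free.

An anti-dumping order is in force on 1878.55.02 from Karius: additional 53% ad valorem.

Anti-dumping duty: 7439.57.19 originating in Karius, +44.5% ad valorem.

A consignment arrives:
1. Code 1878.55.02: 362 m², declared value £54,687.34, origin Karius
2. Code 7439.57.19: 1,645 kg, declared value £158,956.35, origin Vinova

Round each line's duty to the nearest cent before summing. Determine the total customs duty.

£33,304.47

Line 1 (1878.55.02, Karius, 362 m², £54,687.34):
Base rate for 1878.55.02 is 6% + £2.87/m².
1878.55.02 has an FTA preferential rate, but origin Karius is not Vinova; base rate stands.
Additional duty on 1878.55.02 from Karius: +53%. Applied ad valorem rate: 6% + 53% = 59%.
Duty = £54,687.34 × 59% + 362 × £2.87 = £33,304.47.
Line 2 (7439.57.19, Vinova, 1,645 kg, £158,956.35):
Base rate for 7439.57.19 is £7.16/kg.
Origin Vinova qualifies under the Vinania–Vinova agreement and 7439.57.19 is covered: preferential rate Free applies instead.
The additional-duty order on 7439.57.19 targets Karius, not Vinova; it does not apply.
Duty = £158,956.35 × 0% = £0.00.
Total = £33,304.47 + £0.00 = £33,304.47.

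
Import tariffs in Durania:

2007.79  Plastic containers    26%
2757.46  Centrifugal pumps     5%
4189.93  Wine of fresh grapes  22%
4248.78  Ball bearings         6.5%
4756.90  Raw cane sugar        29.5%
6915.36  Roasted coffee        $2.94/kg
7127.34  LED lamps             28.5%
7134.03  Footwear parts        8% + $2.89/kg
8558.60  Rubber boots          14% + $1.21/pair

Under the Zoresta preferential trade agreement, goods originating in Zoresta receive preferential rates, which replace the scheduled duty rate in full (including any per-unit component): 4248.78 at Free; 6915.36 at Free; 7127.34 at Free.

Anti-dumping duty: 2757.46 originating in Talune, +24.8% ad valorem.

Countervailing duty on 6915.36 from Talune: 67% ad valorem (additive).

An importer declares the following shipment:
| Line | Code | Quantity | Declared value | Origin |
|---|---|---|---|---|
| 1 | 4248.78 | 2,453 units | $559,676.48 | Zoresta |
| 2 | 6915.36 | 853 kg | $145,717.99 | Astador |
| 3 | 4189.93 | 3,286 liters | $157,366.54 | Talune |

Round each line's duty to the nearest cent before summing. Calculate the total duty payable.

Line 1 (4248.78, Zoresta, 2,453 units, $559,676.48):
Base rate for 4248.78 is 6.5%.
Origin Zoresta qualifies under the Durania–Zoresta agreement and 4248.78 is covered: preferential rate Free applies instead.
Duty = $559,676.48 × 0% = $0.00.
Line 2 (6915.36, Astador, 853 kg, $145,717.99):
Base rate for 6915.36 is $2.94/kg.
6915.36 has an FTA preferential rate, but origin Astador is not Zoresta; base rate stands.
The additional-duty order on 6915.36 targets Talune, not Astador; it does not apply.
Duty = 853 × $2.94 = $2,507.82.
Line 3 (4189.93, Talune, 3,286 liters, $157,366.54):
Base rate for 4189.93 is 22%.
Duty = $157,366.54 × 22% = $34,620.64.
Total = $0.00 + $2,507.82 + $34,620.64 = $37,128.46.

$37,128.46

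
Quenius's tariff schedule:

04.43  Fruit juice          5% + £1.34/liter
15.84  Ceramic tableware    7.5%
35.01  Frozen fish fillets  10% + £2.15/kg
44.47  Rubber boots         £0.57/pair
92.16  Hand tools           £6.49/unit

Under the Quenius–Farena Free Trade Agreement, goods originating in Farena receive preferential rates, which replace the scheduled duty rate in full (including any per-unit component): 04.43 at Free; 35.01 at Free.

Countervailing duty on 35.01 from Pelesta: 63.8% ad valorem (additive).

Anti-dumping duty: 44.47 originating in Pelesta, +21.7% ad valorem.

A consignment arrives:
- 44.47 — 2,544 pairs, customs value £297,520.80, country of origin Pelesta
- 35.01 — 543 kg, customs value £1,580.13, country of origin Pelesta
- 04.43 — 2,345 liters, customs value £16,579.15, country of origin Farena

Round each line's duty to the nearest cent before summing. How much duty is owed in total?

Line 1 (44.47, Pelesta, 2,544 pairs, £297,520.80):
Base rate for 44.47 is £0.57/pair.
Additional duty on 44.47 from Pelesta: +21.7% ad valorem. Applied ad valorem rate = 21.7%.
Duty = £297,520.80 × 21.7% + 2,544 × £0.57 = £66,012.09.
Line 2 (35.01, Pelesta, 543 kg, £1,580.13):
Base rate for 35.01 is 10% + £2.15/kg.
35.01 has an FTA preferential rate, but origin Pelesta is not Farena; base rate stands.
Additional duty on 35.01 from Pelesta: +63.8%. Applied ad valorem rate: 10% + 63.8% = 73.8%.
Duty = £1,580.13 × 73.8% + 543 × £2.15 = £2,333.59.
Line 3 (04.43, Farena, 2,345 liters, £16,579.15):
Base rate for 04.43 is 5% + £1.34/liter.
Origin Farena qualifies under the Quenius–Farena agreement and 04.43 is covered: preferential rate Free applies instead.
Duty = £16,579.15 × 0% = £0.00.
Total = £66,012.09 + £2,333.59 + £0.00 = £68,345.68.

£68,345.68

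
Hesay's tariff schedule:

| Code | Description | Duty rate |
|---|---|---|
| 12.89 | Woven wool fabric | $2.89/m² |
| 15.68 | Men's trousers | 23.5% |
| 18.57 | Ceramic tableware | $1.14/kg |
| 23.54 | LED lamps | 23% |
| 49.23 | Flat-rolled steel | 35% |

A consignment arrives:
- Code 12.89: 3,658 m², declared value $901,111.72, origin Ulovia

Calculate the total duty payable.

$10,571.62

Line 1 (12.89, Ulovia, 3,658 m², $901,111.72):
Base rate for 12.89 is $2.89/m².
Duty = 3,658 × $2.89 = $10,571.62.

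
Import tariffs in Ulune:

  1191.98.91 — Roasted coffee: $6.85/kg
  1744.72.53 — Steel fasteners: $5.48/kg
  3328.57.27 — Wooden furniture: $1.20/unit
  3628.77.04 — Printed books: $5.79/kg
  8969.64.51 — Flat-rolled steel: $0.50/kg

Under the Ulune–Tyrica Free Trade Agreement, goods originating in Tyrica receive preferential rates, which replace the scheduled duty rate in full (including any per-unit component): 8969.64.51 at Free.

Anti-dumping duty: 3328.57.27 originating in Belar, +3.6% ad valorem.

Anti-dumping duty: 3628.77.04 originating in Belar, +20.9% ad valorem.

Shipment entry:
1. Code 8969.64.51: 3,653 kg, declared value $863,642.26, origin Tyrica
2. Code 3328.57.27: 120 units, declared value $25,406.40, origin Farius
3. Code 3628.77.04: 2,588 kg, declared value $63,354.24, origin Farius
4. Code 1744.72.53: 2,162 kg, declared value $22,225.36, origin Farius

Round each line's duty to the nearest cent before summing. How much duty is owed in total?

$26,976.28

Line 1 (8969.64.51, Tyrica, 3,653 kg, $863,642.26):
Base rate for 8969.64.51 is $0.50/kg.
Origin Tyrica qualifies under the Ulune–Tyrica agreement and 8969.64.51 is covered: preferential rate Free applies instead.
Duty = $863,642.26 × 0% = $0.00.
Line 2 (3328.57.27, Farius, 120 units, $25,406.40):
Base rate for 3328.57.27 is $1.20/unit.
The additional-duty order on 3328.57.27 targets Belar, not Farius; it does not apply.
Duty = 120 × $1.20 = $144.00.
Line 3 (3628.77.04, Farius, 2,588 kg, $63,354.24):
Base rate for 3628.77.04 is $5.79/kg.
The additional-duty order on 3628.77.04 targets Belar, not Farius; it does not apply.
Duty = 2,588 × $5.79 = $14,984.52.
Line 4 (1744.72.53, Farius, 2,162 kg, $22,225.36):
Base rate for 1744.72.53 is $5.48/kg.
Duty = 2,162 × $5.48 = $11,847.76.
Total = $0.00 + $144.00 + $14,984.52 + $11,847.76 = $26,976.28.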